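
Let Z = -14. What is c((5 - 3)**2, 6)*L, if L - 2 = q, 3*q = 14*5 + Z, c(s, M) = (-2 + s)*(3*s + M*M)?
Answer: 1984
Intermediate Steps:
c(s, M) = (-2 + s)*(M**2 + 3*s) (c(s, M) = (-2 + s)*(3*s + M**2) = (-2 + s)*(M**2 + 3*s))
q = 56/3 (q = (14*5 - 14)/3 = (70 - 14)/3 = (1/3)*56 = 56/3 ≈ 18.667)
L = 62/3 (L = 2 + 56/3 = 62/3 ≈ 20.667)
c((5 - 3)**2, 6)*L = (-6*(5 - 3)**2 - 2*6**2 + 3*((5 - 3)**2)**2 + (5 - 3)**2*6**2)*(62/3) = (-6*2**2 - 2*36 + 3*(2**2)**2 + 2**2*36)*(62/3) = (-6*4 - 72 + 3*4**2 + 4*36)*(62/3) = (-24 - 72 + 3*16 + 144)*(62/3) = (-24 - 72 + 48 + 144)*(62/3) = 96*(62/3) = 1984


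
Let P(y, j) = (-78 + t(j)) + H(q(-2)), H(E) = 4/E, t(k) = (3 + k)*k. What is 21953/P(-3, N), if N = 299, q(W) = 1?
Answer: 21953/90224 ≈ 0.24332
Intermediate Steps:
t(k) = k*(3 + k)
P(y, j) = -74 + j*(3 + j) (P(y, j) = (-78 + j*(3 + j)) + 4/1 = (-78 + j*(3 + j)) + 4*1 = (-78 + j*(3 + j)) + 4 = -74 + j*(3 + j))
21953/P(-3, N) = 21953/(-74 + 299*(3 + 299)) = 21953/(-74 + 299*302) = 21953/(-74 + 90298) = 21953/90224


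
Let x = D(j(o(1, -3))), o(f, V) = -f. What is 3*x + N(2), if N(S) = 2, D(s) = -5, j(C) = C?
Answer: -13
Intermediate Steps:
x = -5
3*x + N(2) = 3*(-5) + 2 = -15 + 2 = -13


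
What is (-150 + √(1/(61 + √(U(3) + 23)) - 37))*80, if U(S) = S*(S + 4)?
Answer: -12000 + 80*I*√(2256 + 74*√11)/√(61 + 2*√11) ≈ -12000.0 + 486.52*I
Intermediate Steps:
U(S) = S*(4 + S)
(-150 + √(1/(61 + √(U(3) + 23)) - 37))*80 = (-150 + √(1/(61 + √(3*(4 + 3) + 23)) - 37))*80 = (-150 + √(1/(61 + √(3*7 + 23)) - 37))*80 = (-150 + √(1/(61 + √(21 + 23)) - 37))*80 = (-150 + √(1/(61 + √44) - 37))*80 = (-150 + √(1/(61 + 2*√11) - 37))*80 = (-150 + √(-37 + 1/(61 + 2*√11)))*80 = -12000 + 80*√(-37 + 1/(61 + 2*√11))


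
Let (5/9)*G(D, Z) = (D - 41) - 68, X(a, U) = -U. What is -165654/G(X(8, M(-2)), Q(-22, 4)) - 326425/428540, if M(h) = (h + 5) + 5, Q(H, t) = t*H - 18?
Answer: 7880068895/10027836 ≈ 785.82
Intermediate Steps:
Q(H, t) = -18 + H*t (Q(H, t) = H*t - 18 = -18 + H*t)
M(h) = 10 + h (M(h) = (5 + h) + 5 = 10 + h)
G(D, Z) = -981/5 + 9*D/5 (G(D, Z) = 9*((D - 41) - 68)/5 = 9*((-41 + D) - 68)/5 = 9*(-109 + D)/5 = -981/5 + 9*D/5)
-165654/G(X(8, M(-2)), Q(-22, 4)) - 326425/428540 = -165654/(-981/5 + 9*(-(10 - 2))/5) - 326425/428540 = -165654/(-981/5 + 9*(-1*8)/5) - 326425*1/428540 = -165654/(-981/5 + (9/5)*(-8)) - 65285/85708 = -165654/(-981/5 - 72/5) - 65285/85708 = -165654/(-1053/5) - 65285/85708 = -165654*(-5/1053) - 65285/85708 = 92030/117 - 65285/85708 = 7880068895/10027836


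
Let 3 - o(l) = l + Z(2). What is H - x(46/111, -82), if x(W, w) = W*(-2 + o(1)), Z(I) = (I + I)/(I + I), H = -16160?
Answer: -1793714/111 ≈ -16160.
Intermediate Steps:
Z(I) = 1 (Z(I) = (2*I)/((2*I)) = (2*I)*(1/(2*I)) = 1)
o(l) = 2 - l (o(l) = 3 - (l + 1) = 3 - (1 + l) = 3 + (-1 - l) = 2 - l)
x(W, w) = -W (x(W, w) = W*(-2 + (2 - 1*1)) = W*(-2 + (2 - 1)) = W*(-2 + 1) = W*(-1) = -W)
H - x(46/111, -82) = -16160 - (-1)*46/111 = -16160 - 1*(-46/111) = -16160 + 46/111 = -1793714/111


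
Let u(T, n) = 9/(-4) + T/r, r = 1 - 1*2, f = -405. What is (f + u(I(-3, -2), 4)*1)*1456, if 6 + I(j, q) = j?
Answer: -579852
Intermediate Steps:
I(j, q) = -6 + j
r = -1 (r = 1 - 2 = -1)
u(T, n) = -9/4 - T (u(T, n) = 9/(-4) + T/(-1) = 9*(-¼) + T*(-1) = -9/4 - T)
(f + u(I(-3, -2), 4)*1)*1456 = (-405 + (-9/4 - (-6 - 3))*1)*1456 = (-405 + (-9/4 - 1*(-9))*1)*1456 = (-405 + (-9/4 + 9)*1)*1456 = (-405 + (27/4)*1)*1456 = (-405 + 27/4)*1456 = -1593/4*1456 = -579852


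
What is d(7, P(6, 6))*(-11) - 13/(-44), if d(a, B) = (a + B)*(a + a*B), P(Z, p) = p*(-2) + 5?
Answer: 13/44 ≈ 0.29545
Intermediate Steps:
P(Z, p) = 5 - 2*p (P(Z, p) = -2*p + 5 = 5 - 2*p)
d(a, B) = (B + a)*(a + B*a)
d(7, P(6, 6))*(-11) - 13/(-44) = (7*((5 - 2*6) + 7 + (5 - 2*6)**2 + (5 - 2*6)*7))*(-11) - 13/(-44) = (7*((5 - 12) + 7 + (5 - 12)**2 + (5 - 12)*7))*(-11) - 13*(-1/44) = (7*(-7 + 7 + (-7)**2 - 7*7))*(-11) + 13/44 = (7*(-7 + 7 + 49 - 49))*(-11) + 13/44 = (7*0)*(-11) + 13/44 = 0*(-11) + 13/44 = 0 + 13/44 = 13/44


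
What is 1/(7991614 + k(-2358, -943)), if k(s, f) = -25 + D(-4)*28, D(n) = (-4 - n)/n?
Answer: 1/7991589 ≈ 1.2513e-7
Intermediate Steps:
D(n) = (-4 - n)/n
k(s, f) = -25 (k(s, f) = -25 + ((-4 - 1*(-4))/(-4))*28 = -25 - (-4 + 4)/4*28 = -25 - 1/4*0*28 = -25 + 0*28 = -25 + 0 = -25)
1/(7991614 + k(-2358, -943)) = 1/(7991614 - 25) = 1/7991589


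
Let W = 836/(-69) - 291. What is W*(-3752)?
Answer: 78473080/69 ≈ 1.1373e+6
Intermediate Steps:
W = -20915/69 (W = 836*(-1/69) - 291 = -836/69 - 291 = -20915/69 ≈ -303.12)
W*(-3752) = -20915/69*(-3752) = 78473080/69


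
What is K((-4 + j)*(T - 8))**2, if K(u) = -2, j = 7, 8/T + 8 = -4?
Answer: 4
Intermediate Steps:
T = -2/3 (T = 8/(-8 - 4) = 8/(-12) = 8*(-1/12) = -2/3 ≈ -0.66667)
K((-4 + j)*(T - 8))**2 = (-2)**2 = 4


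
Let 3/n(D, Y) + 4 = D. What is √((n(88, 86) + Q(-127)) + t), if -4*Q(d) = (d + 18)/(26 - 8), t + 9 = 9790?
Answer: √69025670/84 ≈ 98.907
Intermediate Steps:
t = 9781 (t = -9 + 9790 = 9781)
n(D, Y) = 3/(-4 + D)
Q(d) = -¼ - d/72 (Q(d) = -(d + 18)/(4*(26 - 8)) = -(18 + d)/(4*18) = -(1 + d/18)/4 = -¼ - d/72)
√((n(88, 86) + Q(-127)) + t) = √((3/(-4 + 88) + (-¼ - 1/72*(-127))) + 9781) = √((3/84 + (-¼ + 127/72)) + 9781) = √((3*(1/84) + 109/72) + 9781) = √((1/28 + 109/72) + 9781) = √(781/504 + 9781) = √(4930405/504) = √69025670/84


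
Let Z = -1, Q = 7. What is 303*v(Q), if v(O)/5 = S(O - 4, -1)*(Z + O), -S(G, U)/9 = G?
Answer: -245430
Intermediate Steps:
S(G, U) = -9*G
v(O) = 5*(-1 + O)*(36 - 9*O) (v(O) = 5*((-9*(O - 4))*(-1 + O)) = 5*((-9*(-4 + O))*(-1 + O)) = 5*((36 - 9*O)*(-1 + O)) = 5*((-1 + O)*(36 - 9*O)) = 5*(-1 + O)*(36 - 9*O))
303*v(Q) = 303*(45*(-1 + 7)*(4 - 1*7)) = 303*(45*6*(4 - 7)) = 303*(45*6*(-3)) = 303*(-810) = -245430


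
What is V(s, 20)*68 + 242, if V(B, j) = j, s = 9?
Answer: 1602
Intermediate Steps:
V(s, 20)*68 + 242 = 20*68 + 242 = 1360 + 242 = 1602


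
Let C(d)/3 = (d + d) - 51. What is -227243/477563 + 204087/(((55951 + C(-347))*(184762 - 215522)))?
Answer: -28890155279297/60698410120160 ≈ -0.47596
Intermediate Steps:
C(d) = -153 + 6*d (C(d) = 3*((d + d) - 51) = 3*(2*d - 51) = 3*(-51 + 2*d) = -153 + 6*d)
-227243/477563 + 204087/(((55951 + C(-347))*(184762 - 215522))) = -227243/477563 + 204087/(((55951 + (-153 + 6*(-347)))*(184762 - 215522))) = -227243*1/477563 + 204087/(((55951 + (-153 - 2082))*(-30760))) = -227243/477563 + 204087/(((55951 - 2235)*(-30760))) = -227243/477563 + 204087/((53716*(-30760))) = -227243/477563 + 204087/(-1652304160) = -227243/477563 + 204087*(-1/1652304160) = -227243/477563 - 15699/127100320 = -28890155279297/60698410120160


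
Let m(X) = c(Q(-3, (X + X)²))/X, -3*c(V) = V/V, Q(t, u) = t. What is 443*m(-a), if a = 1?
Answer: 443/3 ≈ 147.67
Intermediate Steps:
c(V) = -⅓ (c(V) = -V/(3*V) = -⅓*1 = -⅓)
m(X) = -1/(3*X)
443*m(-a) = 443*(-1/(3*((-1*1)))) = 443*(-⅓/(-1)) = 443*(-⅓*(-1)) = 443*(⅓) = 443/3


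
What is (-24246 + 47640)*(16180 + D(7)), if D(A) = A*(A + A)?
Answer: 380807532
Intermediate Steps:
D(A) = 2*A² (D(A) = A*(2*A) = 2*A²)
(-24246 + 47640)*(16180 + D(7)) = (-24246 + 47640)*(16180 + 2*7²) = 23394*(16180 + 2*49) = 23394*(16180 + 98) = 23394*16278 = 380807532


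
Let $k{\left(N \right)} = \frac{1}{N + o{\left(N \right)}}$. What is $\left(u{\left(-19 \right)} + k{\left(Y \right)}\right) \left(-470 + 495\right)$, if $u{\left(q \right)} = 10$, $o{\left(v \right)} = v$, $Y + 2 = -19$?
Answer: $\frac{10475}{42} \approx 249.4$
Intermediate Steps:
$Y = -21$ ($Y = -2 - 19 = -21$)
$k{\left(N \right)} = \frac{1}{2 N}$ ($k{\left(N \right)} = \frac{1}{N + N} = \frac{1}{2 N}$)
$\left(u{\left(-19 \right)} + k{\left(Y \right)}\right) \left(-470 + 495\right) = \left(10 + \frac{1}{2 \left(-21\right)}\right) \left(-470 + 495\right) = \left(10 + \frac{1}{2} \left(- \frac{1}{21}\right)\right) 25 = \left(10 - \frac{1}{42}\right) 25 = \frac{419}{42} \cdot 25 = \frac{10475}{42}$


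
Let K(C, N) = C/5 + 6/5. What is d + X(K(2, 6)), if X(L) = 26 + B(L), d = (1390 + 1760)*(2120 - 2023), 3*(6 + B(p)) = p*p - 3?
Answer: 22917739/75 ≈ 3.0557e+5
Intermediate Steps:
B(p) = -7 + p²/3 (B(p) = -6 + (p*p - 3)/3 = -6 + (p² - 3)/3 = -6 + (-3 + p²)/3 = -6 + (-1 + p²/3) = -7 + p²/3)
K(C, N) = 6/5 + C/5 (K(C, N) = C*(⅕) + 6*(⅕) = C/5 + 6/5 = 6/5 + C/5)
d = 305550 (d = 3150*97 = 305550)
X(L) = 19 + L²/3 (X(L) = 26 + (-7 + L²/3) = 19 + L²/3)
d + X(K(2, 6)) = 305550 + (19 + (6/5 + (⅕)*2)²/3) = 305550 + (19 + (6/5 + ⅖)²/3) = 305550 + (19 + (8/5)²/3) = 305550 + (19 + (⅓)*(64/25)) = 305550 + (19 + 64/75) = 305550 + 1489/75 = 22917739/75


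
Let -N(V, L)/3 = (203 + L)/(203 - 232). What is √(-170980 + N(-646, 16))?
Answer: I*√143775127/29 ≈ 413.47*I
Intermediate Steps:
N(V, L) = 21 + 3*L/29 (N(V, L) = -3*(203 + L)/(203 - 232) = -3*(203 + L)/(-29) = -3*(203 + L)*(-1)/29 = -3*(-7 - L/29) = 21 + 3*L/29)
√(-170980 + N(-646, 16)) = √(-170980 + (21 + (3/29)*16)) = √(-170980 + (21 + 48/29)) = √(-170980 + 657/29) = √(-4957763/29) = I*√143775127/29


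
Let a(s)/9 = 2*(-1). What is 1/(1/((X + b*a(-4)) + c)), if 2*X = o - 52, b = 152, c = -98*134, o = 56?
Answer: -15866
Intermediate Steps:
c = -13132
a(s) = -18 (a(s) = 9*(2*(-1)) = 9*(-2) = -18)
X = 2 (X = (56 - 52)/2 = (½)*4 = 2)
1/(1/((X + b*a(-4)) + c)) = 1/(1/((2 + 152*(-18)) - 13132)) = 1/(1/((2 - 2736) - 13132)) = 1/(1/(-2734 - 13132)) = 1/(1/(-15866)) = 1/(-1/15866) = -15866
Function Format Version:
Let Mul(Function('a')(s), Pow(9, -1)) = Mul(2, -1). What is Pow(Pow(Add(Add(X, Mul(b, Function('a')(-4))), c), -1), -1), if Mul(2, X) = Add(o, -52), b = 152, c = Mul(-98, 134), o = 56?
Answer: -15866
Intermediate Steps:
c = -13132
Function('a')(s) = -18 (Function('a')(s) = Mul(9, Mul(2, -1)) = Mul(9, -2) = -18)
X = 2 (X = Mul(Rational(1, 2), Add(56, -52)) = Mul(Rational(1, 2), 4) = 2)
Pow(Pow(Add(Add(X, Mul(b, Function('a')(-4))), c), -1), -1) = Pow(Pow(Add(Add(2, Mul(152, -18)), -13132), -1), -1) = Pow(Pow(Add(Add(2, -2736), -13132), -1), -1) = Pow(Pow(Add(-2734, -13132), -1), -1) = Pow(Pow(-15866, -1), -1) = Pow(Rational(-1, 15866), -1) = -15866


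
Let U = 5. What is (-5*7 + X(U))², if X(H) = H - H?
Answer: 1225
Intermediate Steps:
X(H) = 0
(-5*7 + X(U))² = (-5*7 + 0)² = (-35 + 0)² = (-35)² = 1225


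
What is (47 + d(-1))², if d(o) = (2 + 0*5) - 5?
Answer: 1936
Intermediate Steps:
d(o) = -3 (d(o) = (2 + 0) - 5 = 2 - 5 = -3)
(47 + d(-1))² = (47 - 3)² = 44² = 1936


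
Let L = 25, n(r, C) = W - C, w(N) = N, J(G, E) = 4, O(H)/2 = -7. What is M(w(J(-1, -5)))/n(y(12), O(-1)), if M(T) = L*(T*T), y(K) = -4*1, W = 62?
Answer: 100/19 ≈ 5.2632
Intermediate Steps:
O(H) = -14 (O(H) = 2*(-7) = -14)
y(K) = -4
n(r, C) = 62 - C
M(T) = 25*T² (M(T) = 25*(T*T) = 25*T²)
M(w(J(-1, -5)))/n(y(12), O(-1)) = (25*4²)/(62 - 1*(-14)) = (25*16)/(62 + 14) = 400/76 = 400*(1/76) = 100/19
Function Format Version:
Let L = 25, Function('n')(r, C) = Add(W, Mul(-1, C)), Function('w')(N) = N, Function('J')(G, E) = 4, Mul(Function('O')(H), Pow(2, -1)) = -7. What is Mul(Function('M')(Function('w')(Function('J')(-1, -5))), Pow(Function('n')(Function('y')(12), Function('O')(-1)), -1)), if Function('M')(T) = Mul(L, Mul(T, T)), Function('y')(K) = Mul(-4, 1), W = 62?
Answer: Rational(100, 19) ≈ 5.2632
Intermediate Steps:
Function('O')(H) = -14 (Function('O')(H) = Mul(2, -7) = -14)
Function('y')(K) = -4
Function('n')(r, C) = Add(62, Mul(-1, C))
Function('M')(T) = Mul(25, Pow(T, 2)) (Function('M')(T) = Mul(25, Mul(T, T)) = Mul(25, Pow(T, 2)))
Mul(Function('M')(Function('w')(Function('J')(-1, -5))), Pow(Function('n')(Function('y')(12), Function('O')(-1)), -1)) = Mul(Mul(25, Pow(4, 2)), Pow(Add(62, Mul(-1, -14)), -1)) = Mul(Mul(25, 16), Pow(Add(62, 14), -1)) = Mul(400, Pow(76, -1)) = Mul(400, Rational(1, 76)) = Rational(100, 19)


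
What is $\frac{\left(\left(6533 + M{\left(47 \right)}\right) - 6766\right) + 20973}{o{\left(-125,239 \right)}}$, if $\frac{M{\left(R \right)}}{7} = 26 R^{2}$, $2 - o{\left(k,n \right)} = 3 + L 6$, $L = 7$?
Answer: $- \frac{422778}{43} \approx -9832.0$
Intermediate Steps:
$o{\left(k,n \right)} = -43$ ($o{\left(k,n \right)} = 2 - \left(3 + 7 \cdot 6\right) = 2 - \left(3 + 42\right) = 2 - 45 = -43$)
$M{\left(R \right)} = 182 R^{2}$ ($M{\left(R \right)} = 7 \cdot 26 R^{2} = 182 R^{2}$)
$\frac{\left(\left(6533 + M{\left(47 \right)}\right) - 6766\right) + 20973}{o{\left(-125,239 \right)}} = \frac{\left(\left(6533 + 182 \cdot 47^{2}\right) - 6766\right) + 20973}{-43} = \left(\left(\left(6533 + 182 \cdot 2209\right) - 6766\right) + 20973\right) \left(- \frac{1}{43}\right) = \left(\left(\left(6533 + 402038\right) - 6766\right) + 20973\right) \left(- \frac{1}{43}\right) = \left(\left(408571 - 6766\right) + 20973\right) \left(- \frac{1}{43}\right) = \left(401805 + 20973\right) \left(- \frac{1}{43}\right) = 422778 \left(- \frac{1}{43}\right) = - \frac{422778}{43}$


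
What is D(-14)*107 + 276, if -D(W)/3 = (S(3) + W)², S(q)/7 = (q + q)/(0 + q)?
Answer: 276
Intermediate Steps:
S(q) = 14 (S(q) = 7*((q + q)/(0 + q)) = 7*((2*q)/q) = 7*2 = 14)
D(W) = -3*(14 + W)²
D(-14)*107 + 276 = -3*(14 - 14)²*107 + 276 = -3*0²*107 + 276 = -3*0*107 + 276 = 0*107 + 276 = 0 + 276 = 276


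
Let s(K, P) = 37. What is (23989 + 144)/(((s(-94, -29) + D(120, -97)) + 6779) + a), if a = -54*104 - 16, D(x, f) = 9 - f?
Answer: 24133/1290 ≈ 18.708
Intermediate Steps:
a = -5632 (a = -5616 - 16 = -5632)
(23989 + 144)/(((s(-94, -29) + D(120, -97)) + 6779) + a) = (23989 + 144)/(((37 + (9 - 1*(-97))) + 6779) - 5632) = 24133/(((37 + (9 + 97)) + 6779) - 5632) = 24133/(((37 + 106) + 6779) - 5632) = 24133/((143 + 6779) - 5632) = 24133/(6922 - 5632) = 24133/1290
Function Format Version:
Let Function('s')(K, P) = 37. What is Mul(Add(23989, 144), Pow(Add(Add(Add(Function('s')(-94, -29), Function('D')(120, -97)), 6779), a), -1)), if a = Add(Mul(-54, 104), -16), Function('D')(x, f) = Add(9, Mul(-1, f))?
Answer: Rational(24133, 1290) ≈ 18.708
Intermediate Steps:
a = -5632 (a = Add(-5616, -16) = -5632)
Mul(Add(23989, 144), Pow(Add(Add(Add(Function('s')(-94, -29), Function('D')(120, -97)), 6779), a), -1)) = Mul(Add(23989, 144), Pow(Add(Add(Add(37, Add(9, Mul(-1, -97))), 6779), -5632), -1)) = Mul(24133, Pow(Add(Add(Add(37, Add(9, 97)), 6779), -5632), -1)) = Mul(24133, Pow(Add(Add(Add(37, 106), 6779), -5632), -1)) = Mul(24133, Pow(Add(Add(143, 6779), -5632), -1)) = Mul(24133, Pow(Add(6922, -5632), -1)) = Mul(24133, Pow(1290, -1)) = Mul(24133, Rational(1, 1290)) = Rational(24133, 1290)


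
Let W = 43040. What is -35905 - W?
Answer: -78945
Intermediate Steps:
-35905 - W = -35905 - 1*43040 = -35905 - 43040 = -78945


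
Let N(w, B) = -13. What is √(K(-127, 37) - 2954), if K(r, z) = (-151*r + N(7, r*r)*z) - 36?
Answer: √15706 ≈ 125.32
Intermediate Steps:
K(r, z) = -36 - 151*r - 13*z (K(r, z) = (-151*r - 13*z) - 36 = -36 - 151*r - 13*z)
√(K(-127, 37) - 2954) = √((-36 - 151*(-127) - 13*37) - 2954) = √((-36 + 19177 - 481) - 2954) = √(18660 - 2954) = √15706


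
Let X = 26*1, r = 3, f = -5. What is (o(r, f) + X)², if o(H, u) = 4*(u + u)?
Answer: 196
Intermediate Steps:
X = 26
o(H, u) = 8*u (o(H, u) = 4*(2*u) = 8*u)
(o(r, f) + X)² = (8*(-5) + 26)² = (-40 + 26)² = (-14)² = 196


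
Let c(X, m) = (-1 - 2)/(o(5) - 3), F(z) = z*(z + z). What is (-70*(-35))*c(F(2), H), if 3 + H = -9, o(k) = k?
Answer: -3675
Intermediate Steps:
H = -12 (H = -3 - 9 = -12)
F(z) = 2*z² (F(z) = z*(2*z) = 2*z²)
c(X, m) = -3/2 (c(X, m) = (-1 - 2)/(5 - 3) = -3/2)
(-70*(-35))*c(F(2), H) = -70*(-35)*(-3/2) = 2450*(-3/2) = -3675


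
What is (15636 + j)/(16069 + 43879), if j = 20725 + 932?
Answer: 37293/59948 ≈ 0.62209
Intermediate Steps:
j = 21657
(15636 + j)/(16069 + 43879) = (15636 + 21657)/(16069 + 43879) = 37293/59948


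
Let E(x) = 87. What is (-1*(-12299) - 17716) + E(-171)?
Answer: -5330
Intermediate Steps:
(-1*(-12299) - 17716) + E(-171) = (-1*(-12299) - 17716) + 87 = (12299 - 17716) + 87 = -5417 + 87 = -5330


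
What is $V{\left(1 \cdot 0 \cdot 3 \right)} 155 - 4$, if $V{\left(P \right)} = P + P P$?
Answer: $-4$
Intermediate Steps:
$V{\left(P \right)} = P + P^{2}$
$V{\left(1 \cdot 0 \cdot 3 \right)} 155 - 4 = 1 \cdot 0 \cdot 3 \left(1 + 1 \cdot 0 \cdot 3\right) 155 - 4 = 0 \cdot 3 \left(1 + 0 \cdot 3\right) 155 - 4 = 0 \left(1 + 0\right) 155 - 4 = 0 \cdot 1 \cdot 155 - 4 = 0 \cdot 155 - 4 = 0 - 4 = -4$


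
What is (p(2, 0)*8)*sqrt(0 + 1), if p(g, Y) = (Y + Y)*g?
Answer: 0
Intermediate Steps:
p(g, Y) = 2*Y*g (p(g, Y) = (2*Y)*g = 2*Y*g)
(p(2, 0)*8)*sqrt(0 + 1) = ((2*0*2)*8)*sqrt(0 + 1) = (0*8)*sqrt(1) = 0*1 = 0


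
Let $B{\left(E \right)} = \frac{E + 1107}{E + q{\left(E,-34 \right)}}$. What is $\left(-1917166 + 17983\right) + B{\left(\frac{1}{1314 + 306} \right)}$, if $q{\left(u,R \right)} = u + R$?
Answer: $- \frac{104604994615}{55078} \approx -1.8992 \cdot 10^{6}$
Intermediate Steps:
$q{\left(u,R \right)} = R + u$
$B{\left(E \right)} = \frac{1107 + E}{-34 + 2 E}$ ($B{\left(E \right)} = \frac{E + 1107}{E + \left(-34 + E\right)} = \frac{1107 + E}{-34 + 2 E}$)
$\left(-1917166 + 17983\right) + B{\left(\frac{1}{1314 + 306} \right)} = \left(-1917166 + 17983\right) + \frac{1107 + \frac{1}{1314 + 306}}{2 \left(-17 + \frac{1}{1314 + 306}\right)} = -1899183 + \frac{1107 + \frac{1}{1620}}{2 \left(-17 + \frac{1}{1620}\right)} = -1899183 + \frac{1}{2} \frac{1}{- \frac{27539}{1620}} \cdot \frac{1793341}{1620} = -1899183 + \frac{1}{2} \left(- \frac{1620}{27539}\right) \frac{1793341}{1620} = -1899183 - \frac{1793341}{55078} = - \frac{104604994615}{55078}$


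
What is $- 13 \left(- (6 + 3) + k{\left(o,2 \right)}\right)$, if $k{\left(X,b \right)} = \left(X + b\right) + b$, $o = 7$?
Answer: $-26$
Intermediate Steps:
$k{\left(X,b \right)} = X + 2 b$
$- 13 \left(- (6 + 3) + k{\left(o,2 \right)}\right) = - 13 \left(- (6 + 3) + \left(7 + 2 \cdot 2\right)\right) = - 13 \left(\left(-1\right) 9 + \left(7 + 4\right)\right) = - 13 \left(-9 + 11\right) = \left(-13\right) 2 = -26$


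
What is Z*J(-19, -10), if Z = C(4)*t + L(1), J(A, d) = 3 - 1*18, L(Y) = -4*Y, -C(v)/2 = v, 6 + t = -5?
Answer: -1260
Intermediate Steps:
t = -11 (t = -6 - 5 = -11)
C(v) = -2*v
J(A, d) = -15 (J(A, d) = 3 - 18 = -15)
Z = 84 (Z = -2*4*(-11) - 4*1 = -8*(-11) - 4 = 88 - 4 = 84)
Z*J(-19, -10) = 84*(-15) = -1260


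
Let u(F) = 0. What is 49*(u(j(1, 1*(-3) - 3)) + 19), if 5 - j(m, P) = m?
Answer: 931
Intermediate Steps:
j(m, P) = 5 - m
49*(u(j(1, 1*(-3) - 3)) + 19) = 49*(0 + 19) = 49*19 = 931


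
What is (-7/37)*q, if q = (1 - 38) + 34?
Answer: 21/37 ≈ 0.56757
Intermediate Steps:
q = -3 (q = -37 + 34 = -3)
(-7/37)*q = -7/37*(-3) = 21/37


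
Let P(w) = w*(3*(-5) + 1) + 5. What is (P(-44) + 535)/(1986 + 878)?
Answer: 289/716 ≈ 0.40363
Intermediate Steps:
P(w) = 5 - 14*w (P(w) = w*(-15 + 1) + 5 = w*(-14) + 5 = -14*w + 5 = 5 - 14*w)
(P(-44) + 535)/(1986 + 878) = ((5 - 14*(-44)) + 535)/(1986 + 878) = ((5 + 616) + 535)/2864 = (621 + 535)*(1/2864) = 1156*(1/2864) = 289/716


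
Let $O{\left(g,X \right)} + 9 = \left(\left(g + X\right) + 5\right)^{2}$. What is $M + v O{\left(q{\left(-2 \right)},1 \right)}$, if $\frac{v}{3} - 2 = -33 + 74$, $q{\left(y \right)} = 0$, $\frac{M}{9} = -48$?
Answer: $3051$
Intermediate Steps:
$M = -432$ ($M = 9 \left(-48\right) = -432$)
$O{\left(g,X \right)} = -9 + \left(5 + X + g\right)^{2}$ ($O{\left(g,X \right)} = -9 + \left(\left(g + X\right) + 5\right)^{2} = -9 + \left(\left(X + g\right) + 5\right)^{2} = -9 + \left(5 + X + g\right)^{2}$)
$v = 129$ ($v = 6 + 3 \left(-33 + 74\right) = 6 + 3 \cdot 41 = 6 + 123 = 129$)
$M + v O{\left(q{\left(-2 \right)},1 \right)} = -432 + 129 \left(-9 + \left(5 + 1 + 0\right)^{2}\right) = -432 + 129 \left(-9 + 6^{2}\right) = -432 + 129 \left(-9 + 36\right) = -432 + 129 \cdot 27 = -432 + 3483 = 3051$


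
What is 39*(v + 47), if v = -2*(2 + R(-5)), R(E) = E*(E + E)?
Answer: -2223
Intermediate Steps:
R(E) = 2*E**2 (R(E) = E*(2*E) = 2*E**2)
v = -104 (v = -2*(2 + 2*(-5)**2) = -2*(2 + 2*25) = -2*(2 + 50) = -2*52 = -104)
39*(v + 47) = 39*(-104 + 47) = 39*(-57) = -2223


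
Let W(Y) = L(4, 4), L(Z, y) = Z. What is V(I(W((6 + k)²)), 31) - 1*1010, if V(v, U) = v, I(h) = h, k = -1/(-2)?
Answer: -1006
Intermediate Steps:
k = ½ (k = -1*(-½) = ½ ≈ 0.50000)
W(Y) = 4
V(I(W((6 + k)²)), 31) - 1*1010 = 4 - 1*1010 = 4 - 1010 = -1006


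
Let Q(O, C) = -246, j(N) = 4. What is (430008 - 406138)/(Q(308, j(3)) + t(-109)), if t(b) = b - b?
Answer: -11935/123 ≈ -97.032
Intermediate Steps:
t(b) = 0
(430008 - 406138)/(Q(308, j(3)) + t(-109)) = (430008 - 406138)/(-246 + 0) = 23870/(-246) = 23870*(-1/246) = -11935/123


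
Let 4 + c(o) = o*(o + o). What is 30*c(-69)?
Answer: 285540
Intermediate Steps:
c(o) = -4 + 2*o² (c(o) = -4 + o*(o + o) = -4 + o*(2*o) = -4 + 2*o²)
30*c(-69) = 30*(-4 + 2*(-69)²) = 30*(-4 + 2*4761) = 30*(-4 + 9522) = 30*9518 = 285540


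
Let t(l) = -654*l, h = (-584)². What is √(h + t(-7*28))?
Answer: 2*√117310 ≈ 685.01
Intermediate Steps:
h = 341056
√(h + t(-7*28)) = √(341056 - (-4578)*28) = √(341056 - 654*(-196)) = √(341056 + 128184) = √469240 = 2*√117310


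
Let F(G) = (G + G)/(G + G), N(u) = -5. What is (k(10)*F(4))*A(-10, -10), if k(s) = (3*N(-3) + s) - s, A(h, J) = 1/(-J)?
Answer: -3/2 ≈ -1.5000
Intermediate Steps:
A(h, J) = -1/J
F(G) = 1 (F(G) = (2*G)/((2*G)) = (2*G)*(1/(2*G)) = 1)
k(s) = -15 (k(s) = (3*(-5) + s) - s = (-15 + s) - s = -15)
(k(10)*F(4))*A(-10, -10) = (-15*1)*(-1/(-10)) = -(-15)*(-1)/10 = -15*1/10 = -3/2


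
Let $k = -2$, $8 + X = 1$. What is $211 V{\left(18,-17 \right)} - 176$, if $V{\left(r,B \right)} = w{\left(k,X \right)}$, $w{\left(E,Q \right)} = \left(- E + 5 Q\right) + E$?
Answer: $-7561$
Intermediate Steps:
$X = -7$ ($X = -8 + 1 = -7$)
$w{\left(E,Q \right)} = 5 Q$
$V{\left(r,B \right)} = -35$ ($V{\left(r,B \right)} = 5 \left(-7\right) = -35$)
$211 V{\left(18,-17 \right)} - 176 = 211 \left(-35\right) - 176 = -7385 - 176 = -7561$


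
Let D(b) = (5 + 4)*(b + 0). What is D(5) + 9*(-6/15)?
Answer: 207/5 ≈ 41.400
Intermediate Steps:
D(b) = 9*b
D(5) + 9*(-6/15) = 9*5 + 9*(-6/15) = 45 + 9*(-6*1/15) = 45 + 9*(-⅖) = 45 - 18/5 = 207/5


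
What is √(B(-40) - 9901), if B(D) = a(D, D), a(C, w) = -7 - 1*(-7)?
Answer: I*√9901 ≈ 99.504*I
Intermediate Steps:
a(C, w) = 0 (a(C, w) = -7 + 7 = 0)
B(D) = 0
√(B(-40) - 9901) = √(0 - 9901) = √(-9901) = I*√9901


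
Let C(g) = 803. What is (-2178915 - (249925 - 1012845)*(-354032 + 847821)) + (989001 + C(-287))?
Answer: 376720314769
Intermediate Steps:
(-2178915 - (249925 - 1012845)*(-354032 + 847821)) + (989001 + C(-287)) = (-2178915 - (249925 - 1012845)*(-354032 + 847821)) + (989001 + 803) = (-2178915 - (-762920)*493789) + 989804 = (-2178915 - 1*(-376721503880)) + 989804 = (-2178915 + 376721503880) + 989804 = 376719324965 + 989804 = 376720314769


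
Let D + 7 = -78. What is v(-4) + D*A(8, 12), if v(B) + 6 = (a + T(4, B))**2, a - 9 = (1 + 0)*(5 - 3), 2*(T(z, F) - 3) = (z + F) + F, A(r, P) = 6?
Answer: -372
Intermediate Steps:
D = -85 (D = -7 - 78 = -85)
T(z, F) = 3 + F + z/2 (T(z, F) = 3 + ((z + F) + F)/2 = 3 + ((F + z) + F)/2 = 3 + (z + 2*F)/2 = 3 + (F + z/2) = 3 + F + z/2)
a = 11 (a = 9 + (1 + 0)*(5 - 3) = 9 + 1*2 = 9 + 2 = 11)
v(B) = -6 + (16 + B)**2 (v(B) = -6 + (11 + (3 + B + (1/2)*4))**2 = -6 + (11 + (3 + B + 2))**2 = -6 + (11 + (5 + B))**2 = -6 + (16 + B)**2)
v(-4) + D*A(8, 12) = (-6 + (16 - 4)**2) - 85*6 = (-6 + 12**2) - 510 = (-6 + 144) - 510 = 138 - 510 = -372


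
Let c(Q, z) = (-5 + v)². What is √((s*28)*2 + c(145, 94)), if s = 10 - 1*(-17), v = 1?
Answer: 2*√382 ≈ 39.090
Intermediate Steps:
s = 27 (s = 10 + 17 = 27)
c(Q, z) = 16 (c(Q, z) = (-5 + 1)² = (-4)² = 16)
√((s*28)*2 + c(145, 94)) = √((27*28)*2 + 16) = √(756*2 + 16) = √(1512 + 16) = √1528 = 2*√382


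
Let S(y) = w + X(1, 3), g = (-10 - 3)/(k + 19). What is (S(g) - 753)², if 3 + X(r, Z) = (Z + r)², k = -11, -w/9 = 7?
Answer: 644809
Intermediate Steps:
w = -63 (w = -9*7 = -63)
X(r, Z) = -3 + (Z + r)²
g = -13/8 (g = (-10 - 3)/(-11 + 19) = -13/8 ≈ -1.6250)
S(y) = -50 (S(y) = -63 + (-3 + (3 + 1)²) = -63 + (-3 + 4²) = -63 + (-3 + 16) = -63 + 13 = -50)
(S(g) - 753)² = (-50 - 753)² = (-803)² = 644809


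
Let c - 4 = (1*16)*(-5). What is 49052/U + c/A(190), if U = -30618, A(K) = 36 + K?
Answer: -3353180/1729917 ≈ -1.9383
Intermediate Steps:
c = -76 (c = 4 + (1*16)*(-5) = 4 + 16*(-5) = 4 - 80 = -76)
49052/U + c/A(190) = 49052/(-30618) - 76/(36 + 190) = 49052*(-1/30618) - 76/226 = -24526/15309 - 76*1/226 = -24526/15309 - 38/113 = -3353180/1729917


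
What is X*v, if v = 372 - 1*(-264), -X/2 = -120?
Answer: 152640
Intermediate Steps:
X = 240 (X = -2*(-120) = 240)
v = 636 (v = 372 + 264 = 636)
X*v = 240*636 = 152640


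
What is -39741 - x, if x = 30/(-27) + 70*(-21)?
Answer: -344429/9 ≈ -38270.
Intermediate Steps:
x = -13240/9 (x = 30*(-1/27) - 1470 = -10/9 - 1470 = -13240/9 ≈ -1471.1)
-39741 - x = -39741 - 1*(-13240/9) = -39741 + 13240/9 = -344429/9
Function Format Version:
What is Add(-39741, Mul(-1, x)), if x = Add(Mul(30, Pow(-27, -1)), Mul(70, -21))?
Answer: Rational(-344429, 9) ≈ -38270.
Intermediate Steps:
x = Rational(-13240, 9) (x = Add(Mul(30, Rational(-1, 27)), -1470) = Add(Rational(-10, 9), -1470) = Rational(-13240, 9) ≈ -1471.1)
Add(-39741, Mul(-1, x)) = Add(-39741, Mul(-1, Rational(-13240, 9))) = Add(-39741, Rational(13240, 9)) = Rational(-344429, 9)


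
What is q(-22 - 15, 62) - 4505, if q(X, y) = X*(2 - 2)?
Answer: -4505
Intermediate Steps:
q(X, y) = 0 (q(X, y) = X*0 = 0)
q(-22 - 15, 62) - 4505 = 0 - 4505 = -4505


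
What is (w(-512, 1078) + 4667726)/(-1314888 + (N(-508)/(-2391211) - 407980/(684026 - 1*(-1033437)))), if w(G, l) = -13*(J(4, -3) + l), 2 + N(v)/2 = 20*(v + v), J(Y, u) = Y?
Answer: -4777931822590301595/1350001132897302748 ≈ -3.5392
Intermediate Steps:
N(v) = -4 + 80*v (N(v) = -4 + 2*(20*(v + v)) = -4 + 2*(20*(2*v)) = -4 + 2*(40*v) = -4 + 80*v)
w(G, l) = -52 - 13*l (w(G, l) = -13*(4 + l) = -52 - 13*l)
(w(-512, 1078) + 4667726)/(-1314888 + (N(-508)/(-2391211) - 407980/(684026 - 1*(-1033437)))) = ((-52 - 13*1078) + 4667726)/(-1314888 + ((-4 + 80*(-508))/(-2391211) - 407980/(684026 - 1*(-1033437)))) = ((-52 - 14014) + 4667726)/(-1314888 + ((-4 - 40640)*(-1/2391211) - 407980/(684026 + 1033437))) = (-14066 + 4667726)/(-1314888 + (-40644*(-1/2391211) - 407980/1717463)) = 4653660/(-1314888 + (40644/2391211 - 407980*1/1717463)) = 4653660/(-1314888 + (40644/2391211 - 407980/1717463)) = 4653660/(-1314888 - 905761697608/4106816417693) = 4653660/(-5400004531589210992/4106816417693) = 4653660*(-4106816417693/5400004531589210992) = -4777931822590301595/1350001132897302748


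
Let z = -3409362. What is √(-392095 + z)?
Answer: 11*I*√31417 ≈ 1949.7*I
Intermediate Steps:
√(-392095 + z) = √(-392095 - 3409362) = √(-3801457) = 11*I*√31417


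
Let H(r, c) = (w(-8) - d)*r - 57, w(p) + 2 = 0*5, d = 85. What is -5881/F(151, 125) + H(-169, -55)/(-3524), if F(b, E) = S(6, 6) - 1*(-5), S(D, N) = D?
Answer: -10442875/19382 ≈ -538.79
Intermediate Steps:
w(p) = -2 (w(p) = -2 + 0*5 = -2 + 0 = -2)
F(b, E) = 11 (F(b, E) = 6 - 1*(-5) = 6 + 5 = 11)
H(r, c) = -57 - 87*r (H(r, c) = (-2 - 1*85)*r - 57 = (-2 - 85)*r - 57 = -87*r - 57 = -57 - 87*r)
-5881/F(151, 125) + H(-169, -55)/(-3524) = -5881/11 + (-57 - 87*(-169))/(-3524) = -5881*1/11 + (-57 + 14703)*(-1/3524) = -5881/11 + 14646*(-1/3524) = -5881/11 - 7323/1762 = -10442875/19382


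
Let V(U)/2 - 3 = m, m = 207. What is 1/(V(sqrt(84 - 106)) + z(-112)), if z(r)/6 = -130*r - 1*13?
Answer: 1/87702 ≈ 1.1402e-5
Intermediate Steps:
V(U) = 420 (V(U) = 6 + 2*207 = 6 + 414 = 420)
z(r) = -78 - 780*r (z(r) = 6*(-130*r - 1*13) = 6*(-130*r - 13) = 6*(-13 - 130*r) = -78 - 780*r)
1/(V(sqrt(84 - 106)) + z(-112)) = 1/(420 + (-78 - 780*(-112))) = 1/(420 + (-78 + 87360)) = 1/(420 + 87282) = 1/87702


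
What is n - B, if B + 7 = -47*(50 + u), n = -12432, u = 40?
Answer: -8195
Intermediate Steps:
B = -4237 (B = -7 - 47*(50 + 40) = -7 - 47*90 = -7 - 4230 = -4237)
n - B = -12432 - 1*(-4237) = -12432 + 4237 = -8195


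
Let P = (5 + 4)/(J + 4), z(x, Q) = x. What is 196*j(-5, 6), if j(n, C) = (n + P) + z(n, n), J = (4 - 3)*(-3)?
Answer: -196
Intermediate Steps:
J = -3 (J = 1*(-3) = -3)
P = 9 (P = (5 + 4)/(-3 + 4) = 9/1 = 9*1 = 9)
j(n, C) = 9 + 2*n (j(n, C) = (n + 9) + n = (9 + n) + n = 9 + 2*n)
196*j(-5, 6) = 196*(9 + 2*(-5)) = 196*(9 - 10) = 196*(-1) = -196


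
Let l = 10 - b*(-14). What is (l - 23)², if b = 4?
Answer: 1849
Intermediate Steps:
l = 66 (l = 10 - 4*(-14) = 10 - 1*(-56) = 10 + 56 = 66)
(l - 23)² = (66 - 23)² = 43² = 1849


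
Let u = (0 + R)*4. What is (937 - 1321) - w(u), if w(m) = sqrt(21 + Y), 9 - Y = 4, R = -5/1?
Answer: -384 - sqrt(26) ≈ -389.10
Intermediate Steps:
R = -5 (R = -5*1 = -5)
u = -20 (u = (0 - 5)*4 = -5*4 = -20)
Y = 5 (Y = 9 - 1*4 = 9 - 4 = 5)
w(m) = sqrt(26) (w(m) = sqrt(21 + 5) = sqrt(26))
(937 - 1321) - w(u) = (937 - 1321) - sqrt(26) = -384 - sqrt(26)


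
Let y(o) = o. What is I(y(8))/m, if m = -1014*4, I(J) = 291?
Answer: -97/1352 ≈ -0.071746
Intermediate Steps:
m = -4056
I(y(8))/m = 291/(-4056) = 291*(-1/4056) = -97/1352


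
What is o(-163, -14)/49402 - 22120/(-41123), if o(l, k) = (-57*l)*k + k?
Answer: -125201076/59751719 ≈ -2.0954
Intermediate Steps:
o(l, k) = k - 57*k*l (o(l, k) = -57*k*l + k = k - 57*k*l)
o(-163, -14)/49402 - 22120/(-41123) = -14*(1 - 57*(-163))/49402 - 22120/(-41123) = -14*(1 + 9291)*(1/49402) - 22120*(-1/41123) = -14*9292*(1/49402) + 22120/41123 = -130088*1/49402 + 22120/41123 = -65044/24701 + 22120/41123 = -125201076/59751719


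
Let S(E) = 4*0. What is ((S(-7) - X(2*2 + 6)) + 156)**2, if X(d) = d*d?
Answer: 3136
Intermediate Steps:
S(E) = 0
X(d) = d**2
((S(-7) - X(2*2 + 6)) + 156)**2 = ((0 - (2*2 + 6)**2) + 156)**2 = ((0 - (4 + 6)**2) + 156)**2 = ((0 - 1*10**2) + 156)**2 = ((0 - 1*100) + 156)**2 = ((0 - 100) + 156)**2 = (-100 + 156)**2 = 56**2 = 3136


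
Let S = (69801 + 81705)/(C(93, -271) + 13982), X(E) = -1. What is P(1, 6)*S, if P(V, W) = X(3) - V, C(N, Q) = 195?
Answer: -303012/14177 ≈ -21.374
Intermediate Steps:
P(V, W) = -1 - V
S = 151506/14177 (S = (69801 + 81705)/(195 + 13982) = 151506/14177 ≈ 10.687)
P(1, 6)*S = (-1 - 1*1)*(151506/14177) = (-1 - 1)*(151506/14177) = -2*151506/14177 = -303012/14177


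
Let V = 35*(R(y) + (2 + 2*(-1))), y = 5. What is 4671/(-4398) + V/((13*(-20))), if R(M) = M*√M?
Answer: -1557/1466 - 35*√5/52 ≈ -2.5671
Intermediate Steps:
R(M) = M^(3/2)
V = 175*√5 (V = 35*(5^(3/2) + (2 + 2*(-1))) = 35*(5*√5 + (2 - 2)) = 35*(5*√5 + 0) = 35*(5*√5) = 175*√5 ≈ 391.31)
4671/(-4398) + V/((13*(-20))) = 4671/(-4398) + (175*√5)/((13*(-20))) = 4671*(-1/4398) + (175*√5)/(-260) = -1557/1466 + (175*√5)*(-1/260) = -1557/1466 - 35*√5/52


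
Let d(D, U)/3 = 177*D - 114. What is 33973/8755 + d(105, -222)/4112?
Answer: 624837791/36000560 ≈ 17.356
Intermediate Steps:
d(D, U) = -342 + 531*D (d(D, U) = 3*(177*D - 114) = 3*(-114 + 177*D) = -342 + 531*D)
33973/8755 + d(105, -222)/4112 = 33973/8755 + (-342 + 531*105)/4112 = 33973*(1/8755) + (-342 + 55755)*(1/4112) = 33973/8755 + 55413*(1/4112) = 33973/8755 + 55413/4112 = 624837791/36000560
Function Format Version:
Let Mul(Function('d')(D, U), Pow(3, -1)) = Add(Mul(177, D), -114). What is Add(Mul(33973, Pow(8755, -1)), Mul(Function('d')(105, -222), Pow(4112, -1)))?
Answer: Rational(624837791, 36000560) ≈ 17.356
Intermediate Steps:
Function('d')(D, U) = Add(-342, Mul(531, D)) (Function('d')(D, U) = Mul(3, Add(Mul(177, D), -114)) = Mul(3, Add(-114, Mul(177, D))) = Add(-342, Mul(531, D)))
Add(Mul(33973, Pow(8755, -1)), Mul(Function('d')(105, -222), Pow(4112, -1))) = Add(Mul(33973, Pow(8755, -1)), Mul(Add(-342, Mul(531, 105)), Pow(4112, -1))) = Add(Mul(33973, Rational(1, 8755)), Mul(Add(-342, 55755), Rational(1, 4112))) = Add(Rational(33973, 8755), Mul(55413, Rational(1, 4112))) = Add(Rational(33973, 8755), Rational(55413, 4112)) = Rational(624837791, 36000560)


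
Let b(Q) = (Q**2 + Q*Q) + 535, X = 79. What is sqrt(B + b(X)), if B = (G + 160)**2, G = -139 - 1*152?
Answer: sqrt(30178) ≈ 173.72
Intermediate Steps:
b(Q) = 535 + 2*Q**2 (b(Q) = (Q**2 + Q**2) + 535 = 2*Q**2 + 535 = 535 + 2*Q**2)
G = -291 (G = -139 - 152 = -291)
B = 17161 (B = (-291 + 160)**2 = (-131)**2 = 17161)
sqrt(B + b(X)) = sqrt(17161 + (535 + 2*79**2)) = sqrt(17161 + (535 + 2*6241)) = sqrt(17161 + (535 + 12482)) = sqrt(17161 + 13017) = sqrt(30178)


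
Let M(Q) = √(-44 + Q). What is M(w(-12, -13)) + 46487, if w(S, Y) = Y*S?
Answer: 46487 + 4*√7 ≈ 46498.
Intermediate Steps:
w(S, Y) = S*Y
M(w(-12, -13)) + 46487 = √(-44 - 12*(-13)) + 46487 = √(-44 + 156) + 46487 = √112 + 46487 = 4*√7 + 46487 = 46487 + 4*√7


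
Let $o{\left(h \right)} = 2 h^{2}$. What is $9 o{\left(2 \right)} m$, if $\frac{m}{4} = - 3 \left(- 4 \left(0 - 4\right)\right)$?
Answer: $-13824$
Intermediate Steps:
$m = -192$ ($m = 4 \left(- 3 \left(- 4 \left(0 - 4\right)\right)\right) = 4 \left(- 3 \left(\left(-4\right) \left(-4\right)\right)\right) = 4 \left(\left(-3\right) 16\right) = 4 \left(-48\right) = -192$)
$9 o{\left(2 \right)} m = 9 \cdot 2 \cdot 2^{2} \left(-192\right) = 9 \cdot 2 \cdot 4 \left(-192\right) = 9 \cdot 8 \left(-192\right) = 72 \left(-192\right) = -13824$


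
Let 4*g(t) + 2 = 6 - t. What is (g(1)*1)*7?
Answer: 21/4 ≈ 5.2500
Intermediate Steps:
g(t) = 1 - t/4 (g(t) = -½ + (6 - t)/4 = -½ + (3/2 - t/4) = 1 - t/4)
(g(1)*1)*7 = ((1 - ¼*1)*1)*7 = ((1 - ¼)*1)*7 = ((¾)*1)*7 = (¾)*7 = 21/4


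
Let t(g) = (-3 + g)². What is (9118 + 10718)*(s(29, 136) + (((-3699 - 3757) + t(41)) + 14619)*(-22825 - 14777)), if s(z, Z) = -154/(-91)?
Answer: -83456505840960/13 ≈ -6.4197e+12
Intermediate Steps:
s(z, Z) = 22/13 (s(z, Z) = -154*(-1/91) = 22/13)
(9118 + 10718)*(s(29, 136) + (((-3699 - 3757) + t(41)) + 14619)*(-22825 - 14777)) = (9118 + 10718)*(22/13 + (((-3699 - 3757) + (-3 + 41)²) + 14619)*(-22825 - 14777)) = 19836*(22/13 + ((-7456 + 38²) + 14619)*(-37602)) = 19836*(22/13 + ((-7456 + 1444) + 14619)*(-37602)) = 19836*(22/13 + (-6012 + 14619)*(-37602)) = 19836*(22/13 + 8607*(-37602)) = 19836*(22/13 - 323640414) = 19836*(-4207325360/13) = -83456505840960/13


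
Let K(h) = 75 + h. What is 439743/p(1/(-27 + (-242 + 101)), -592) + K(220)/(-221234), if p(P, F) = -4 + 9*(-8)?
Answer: -48643062641/8406892 ≈ -5786.1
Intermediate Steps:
p(P, F) = -76 (p(P, F) = -4 - 72 = -76)
439743/p(1/(-27 + (-242 + 101)), -592) + K(220)/(-221234) = 439743/(-76) + (75 + 220)/(-221234) = 439743*(-1/76) + 295*(-1/221234) = -439743/76 - 295/221234 = -48643062641/8406892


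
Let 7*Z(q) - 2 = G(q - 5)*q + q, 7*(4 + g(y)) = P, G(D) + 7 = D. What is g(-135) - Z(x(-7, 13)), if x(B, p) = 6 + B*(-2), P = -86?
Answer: -296/7 ≈ -42.286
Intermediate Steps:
G(D) = -7 + D
g(y) = -114/7 (g(y) = -4 + (1/7)*(-86) = -4 - 86/7 = -114/7)
x(B, p) = 6 - 2*B
Z(q) = 2/7 + q/7 + q*(-12 + q)/7 (Z(q) = 2/7 + ((-7 + (q - 5))*q + q)/7 = 2/7 + ((-7 + (-5 + q))*q + q)/7 = 2/7 + ((-12 + q)*q + q)/7 = 2/7 + (q*(-12 + q) + q)/7 = 2/7 + (q + q*(-12 + q))/7 = 2/7 + (q/7 + q*(-12 + q)/7) = 2/7 + q/7 + q*(-12 + q)/7)
g(-135) - Z(x(-7, 13)) = -114/7 - (2/7 + (6 - 2*(-7))/7 + (6 - 2*(-7))*(-12 + (6 - 2*(-7)))/7) = -114/7 - (2/7 + (6 + 14)/7 + (6 + 14)*(-12 + (6 + 14))/7) = -114/7 - (2/7 + (1/7)*20 + (1/7)*20*(-12 + 20)) = -114/7 - (2/7 + 20/7 + (1/7)*20*8) = -114/7 - (2/7 + 20/7 + 160/7) = -114/7 - 1*26 = -114/7 - 26 = -296/7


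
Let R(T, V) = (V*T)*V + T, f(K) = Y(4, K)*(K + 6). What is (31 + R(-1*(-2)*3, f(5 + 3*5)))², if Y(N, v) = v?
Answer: 2632301818969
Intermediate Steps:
f(K) = K*(6 + K) (f(K) = K*(K + 6) = K*(6 + K))
R(T, V) = T + T*V² (R(T, V) = (T*V)*V + T = T*V² + T = T + T*V²)
(31 + R(-1*(-2)*3, f(5 + 3*5)))² = (31 + (-1*(-2)*3)*(1 + ((5 + 3*5)*(6 + (5 + 3*5)))²))² = (31 + (2*3)*(1 + ((5 + 15)*(6 + (5 + 15)))²))² = (31 + 6*(1 + (20*(6 + 20))²))² = (31 + 6*(1 + (20*26)²))² = (31 + 6*(1 + 520²))² = (31 + 6*(1 + 270400))² = (31 + 6*270401)² = (31 + 1622406)² = 1622437² = 2632301818969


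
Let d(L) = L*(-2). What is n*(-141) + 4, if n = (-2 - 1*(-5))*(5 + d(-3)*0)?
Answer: -2111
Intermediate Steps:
d(L) = -2*L
n = 15 (n = (-2 - 1*(-5))*(5 - 2*(-3)*0) = (-2 + 5)*(5 + 6*0) = 3*(5 + 0) = 3*5 = 15)
n*(-141) + 4 = 15*(-141) + 4 = -2115 + 4 = -2111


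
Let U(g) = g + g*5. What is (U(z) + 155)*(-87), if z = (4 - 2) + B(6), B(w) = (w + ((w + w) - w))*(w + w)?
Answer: -89697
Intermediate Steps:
B(w) = 4*w² (B(w) = (w + (2*w - w))*(2*w) = (w + w)*(2*w) = (2*w)*(2*w) = 4*w²)
z = 146 (z = (4 - 2) + 4*6² = 2 + 4*36 = 2 + 144 = 146)
U(g) = 6*g (U(g) = g + 5*g = 6*g)
(U(z) + 155)*(-87) = (6*146 + 155)*(-87) = (876 + 155)*(-87) = 1031*(-87) = -89697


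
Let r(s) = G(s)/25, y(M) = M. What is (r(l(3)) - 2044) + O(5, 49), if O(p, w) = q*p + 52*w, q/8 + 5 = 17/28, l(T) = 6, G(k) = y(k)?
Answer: 57492/175 ≈ 328.53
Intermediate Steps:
G(k) = k
q = -246/7 (q = -40 + 8*(17/28) = -40 + 34/7 = -246/7 ≈ -35.143)
O(p, w) = 52*w - 246*p/7 (O(p, w) = -246*p/7 + 52*w = 52*w - 246*p/7)
r(s) = s/25
(r(l(3)) - 2044) + O(5, 49) = ((1/25)*6 - 2044) + (52*49 - 246/7*5) = (6/25 - 2044) + (2548 - 1230/7) = -51094/25 + 16606/7 = 57492/175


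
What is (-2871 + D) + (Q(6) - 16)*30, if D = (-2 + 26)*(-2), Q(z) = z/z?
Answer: -3369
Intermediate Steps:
Q(z) = 1
D = -48 (D = 24*(-2) = -48)
(-2871 + D) + (Q(6) - 16)*30 = (-2871 - 48) + (1 - 16)*30 = -2919 - 15*30 = -2919 - 450 = -3369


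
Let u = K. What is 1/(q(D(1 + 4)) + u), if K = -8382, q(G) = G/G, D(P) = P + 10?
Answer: -1/8381 ≈ -0.00011932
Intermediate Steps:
D(P) = 10 + P
q(G) = 1
u = -8382
1/(q(D(1 + 4)) + u) = 1/(1 - 8382) = 1/(-8381) = -1/8381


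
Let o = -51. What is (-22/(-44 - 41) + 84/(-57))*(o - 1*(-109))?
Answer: -113796/1615 ≈ -70.462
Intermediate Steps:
(-22/(-44 - 41) + 84/(-57))*(o - 1*(-109)) = (-22/(-44 - 41) + 84/(-57))*(-51 - 1*(-109)) = (-22/(-85) + 84*(-1/57))*(-51 + 109) = (-22*(-1/85) - 28/19)*58 = (22/85 - 28/19)*58 = -1962/1615*58 = -113796/1615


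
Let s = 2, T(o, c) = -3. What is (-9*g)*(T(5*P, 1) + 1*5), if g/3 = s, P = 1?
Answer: -108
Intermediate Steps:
g = 6 (g = 3*2 = 6)
(-9*g)*(T(5*P, 1) + 1*5) = (-9*6)*(-3 + 1*5) = -54*(-3 + 5) = -54*2 = -108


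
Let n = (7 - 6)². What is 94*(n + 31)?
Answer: 3008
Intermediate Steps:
n = 1 (n = 1² = 1)
94*(n + 31) = 94*(1 + 31) = 94*32 = 3008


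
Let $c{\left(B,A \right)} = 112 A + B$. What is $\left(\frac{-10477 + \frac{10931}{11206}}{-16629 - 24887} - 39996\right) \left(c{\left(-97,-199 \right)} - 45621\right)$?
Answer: $\frac{632699041565087455}{232614148} \approx 2.7199 \cdot 10^{9}$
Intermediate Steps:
$c{\left(B,A \right)} = B + 112 A$
$\left(\frac{-10477 + \frac{10931}{11206}}{-16629 - 24887} - 39996\right) \left(c{\left(-97,-199 \right)} - 45621\right) = \left(\frac{-10477 + \frac{10931}{11206}}{-16629 - 24887} - 39996\right) \left(\left(-97 + 112 \left(-199\right)\right) - 45621\right) = \left(\frac{-10477 + 10931 \cdot \frac{1}{11206}}{-41516} - 39996\right) \left(\left(-97 - 22288\right) - 45621\right) = \left(\left(-10477 + \frac{10931}{11206}\right) \left(- \frac{1}{41516}\right) - 39996\right) \left(-22385 - 45621\right) = \left(\left(- \frac{117394331}{11206}\right) \left(- \frac{1}{41516}\right) - 39996\right) \left(-68006\right) = \left(\frac{117394331}{465228296} - 39996\right) \left(-68006\right) = \left(- \frac{18607153532485}{465228296}\right) \left(-68006\right) = \frac{632699041565087455}{232614148}$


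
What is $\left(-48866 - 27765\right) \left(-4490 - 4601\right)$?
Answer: $696652421$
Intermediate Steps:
$\left(-48866 - 27765\right) \left(-4490 - 4601\right) = \left(-76631\right) \left(-9091\right) = 696652421$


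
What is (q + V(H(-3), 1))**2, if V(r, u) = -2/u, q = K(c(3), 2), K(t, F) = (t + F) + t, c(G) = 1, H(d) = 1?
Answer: 4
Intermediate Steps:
K(t, F) = F + 2*t (K(t, F) = (F + t) + t = F + 2*t)
q = 4 (q = 2 + 2*1 = 2 + 2 = 4)
(q + V(H(-3), 1))**2 = (4 - 2/1)**2 = (4 - 2*1)**2 = (4 - 2)**2 = 2**2 = 4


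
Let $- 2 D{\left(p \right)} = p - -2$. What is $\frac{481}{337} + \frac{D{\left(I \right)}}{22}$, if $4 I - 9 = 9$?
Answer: $\frac{37947}{29656} \approx 1.2796$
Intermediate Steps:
$I = \frac{9}{2}$ ($I = \frac{9}{4} + \frac{1}{4} \cdot 9 = \frac{9}{4} + \frac{9}{4} = \frac{9}{2} \approx 4.5$)
$D{\left(p \right)} = -1 - \frac{p}{2}$ ($D{\left(p \right)} = - \frac{p - -2}{2} = - \frac{p + 2}{2} = - \frac{2 + p}{2} = -1 - \frac{p}{2}$)
$\frac{481}{337} + \frac{D{\left(I \right)}}{22} = \frac{481}{337} + \frac{-1 - \frac{9}{4}}{22} = 481 \cdot \frac{1}{337} + \left(-1 - \frac{9}{4}\right) \frac{1}{22} = \frac{481}{337} - \frac{13}{88} = \frac{37947}{29656}$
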